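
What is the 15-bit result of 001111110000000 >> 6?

Original: 001111110000000 (decimal 8064)
Shift right by 6 positions
Drop the 6 low bits; fill with zeros on the left
Result: 000000001111110 (decimal 126)
Equivalent: 8064 >> 6 = 8064 ÷ 2^6 = 126



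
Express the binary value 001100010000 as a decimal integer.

Sum of powers of 2 for each 1-bit:
2^4 + 2^8 + 2^9
= 16 + 256 + 512
= 784



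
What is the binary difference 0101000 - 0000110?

Method 1 - Direct subtraction (column by column from the right: bit − bit − borrow-in; if negative, add 2 and borrow 1 from the next column):
borrow: 0001100
        0101000
-       0000110
---------------
        0100010

Method 2 - Add two's complement:
Two's complement of 0000110: invert → 1111001, add 1 → 1111010
  0101000
+ 1111010
---------
 10100010  (end carry out of the top bit = 1)
Discarding the end carry: 0100010
Decimal check:
  0101000 = 32 + 8 = 40
  0000110 = 4 + 2 = 6
  40 - 6 = 34, and 0100010 = 32 + 2 = 34 ✓



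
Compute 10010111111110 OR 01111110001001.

OR: 1 when either bit is 1
  10010111111110
| 01111110001001
----------------
  11111111111111
Decimal: 9726 | 8073 = 16383



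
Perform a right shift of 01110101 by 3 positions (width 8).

Original: 01110101 (decimal 117)
Shift right by 3 positions
Drop the 3 low bits; fill with zeros on the left
Result: 00001110 (decimal 14)
Equivalent: 117 >> 3 = 117 ÷ 2^3 = 14



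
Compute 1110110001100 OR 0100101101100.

OR: 1 when either bit is 1
  1110110001100
| 0100101101100
---------------
  1110111101100
Decimal: 7564 | 2412 = 7660



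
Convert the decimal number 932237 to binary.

Using repeated division by 2:
932237 ÷ 2 = 466118 remainder 1
466118 ÷ 2 = 233059 remainder 0
233059 ÷ 2 = 116529 remainder 1
116529 ÷ 2 = 58264 remainder 1
58264 ÷ 2 = 29132 remainder 0
29132 ÷ 2 = 14566 remainder 0
14566 ÷ 2 = 7283 remainder 0
7283 ÷ 2 = 3641 remainder 1
3641 ÷ 2 = 1820 remainder 1
1820 ÷ 2 = 910 remainder 0
910 ÷ 2 = 455 remainder 0
455 ÷ 2 = 227 remainder 1
227 ÷ 2 = 113 remainder 1
113 ÷ 2 = 56 remainder 1
56 ÷ 2 = 28 remainder 0
28 ÷ 2 = 14 remainder 0
14 ÷ 2 = 7 remainder 0
7 ÷ 2 = 3 remainder 1
3 ÷ 2 = 1 remainder 1
1 ÷ 2 = 0 remainder 1
Reading remainders bottom to top: 11100011100110001101



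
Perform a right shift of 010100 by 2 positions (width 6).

Original: 010100 (decimal 20)
Shift right by 2 positions
Drop the 2 low bits; fill with zeros on the left
Result: 000101 (decimal 5)
Equivalent: 20 >> 2 = 20 ÷ 2^2 = 5



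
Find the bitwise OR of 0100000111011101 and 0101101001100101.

OR: 1 when either bit is 1
  0100000111011101
| 0101101001100101
------------------
  0101101111111101
Decimal: 16861 | 23141 = 23549



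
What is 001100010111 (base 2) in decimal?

Sum of powers of 2 for each 1-bit:
2^0 + 2^1 + 2^2 + 2^4 + 2^8 + 2^9
= 1 + 2 + 4 + 16 + 256 + 512
= 791



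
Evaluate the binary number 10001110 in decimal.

Sum of powers of 2 for each 1-bit:
2^1 + 2^2 + 2^3 + 2^7
= 2 + 4 + 8 + 128
= 142



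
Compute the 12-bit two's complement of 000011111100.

Original: 000011111100
Step 1 - Invert all bits: 111100000011
Step 2 - Add 1: 111100000100
Verification: 000011111100 + 111100000100 = 1000000000000; discarding the end carry (carry out of the top bit) leaves the 12-bit value 000000000000, as required for x + (-x)



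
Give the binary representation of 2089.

Using repeated division by 2:
2089 ÷ 2 = 1044 remainder 1
1044 ÷ 2 = 522 remainder 0
522 ÷ 2 = 261 remainder 0
261 ÷ 2 = 130 remainder 1
130 ÷ 2 = 65 remainder 0
65 ÷ 2 = 32 remainder 1
32 ÷ 2 = 16 remainder 0
16 ÷ 2 = 8 remainder 0
8 ÷ 2 = 4 remainder 0
4 ÷ 2 = 2 remainder 0
2 ÷ 2 = 1 remainder 0
1 ÷ 2 = 0 remainder 1
Reading remainders bottom to top: 100000101001



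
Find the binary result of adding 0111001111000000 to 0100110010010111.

Add column by column from the right: bit + bit + carry-in; write the sum mod 2, carry 1 when the sum is 2 or 3.
carry:  1111111100000000
        0111001111000000
+       0100110010010111
------------------------
       01100000001010111
(the carry out of the leftmost column, 0, becomes the leading bit)
Decimal check:
  0111001111000000 = 16384 + 8192 + 4096 + 512 + 256 + 128 + 64 = 29632
  0100110010010111 = 16384 + 2048 + 1024 + 128 + 16 + 4 + 2 + 1 = 19607
  29632 + 19607 = 49239, and 01100000001010111 = 32768 + 16384 + 64 + 16 + 4 + 2 + 1 = 49239 ✓



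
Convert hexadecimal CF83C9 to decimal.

Expand by place value (powers of 16):
Digit values: C = 12, F = 15
CF83C9 = 12 × 16^5 + 15 × 16^4 + 8 × 16^3 + 3 × 16^2 + 12 × 16^1 + 9 × 16^0
= 12 × 1048576 + 15 × 65536 + 8 × 4096 + 3 × 256 + 12 × 16 + 9 × 1
= 12582912 + 983040 + 32768 + 768 + 192 + 9
= 13599689



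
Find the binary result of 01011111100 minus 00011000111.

Method 1 - Direct subtraction (column by column from the right: bit − bit − borrow-in; if negative, add 2 and borrow 1 from the next column):
borrow: 00000001110
        01011111100
-       00011000111
-------------------
        01000110101

Method 2 - Add two's complement:
Two's complement of 00011000111: invert → 11100111000, add 1 → 11100111001
  01011111100
+ 11100111001
-------------
 101000110101  (end carry out of the top bit = 1)
Discarding the end carry: 01000110101
Decimal check:
  01011111100 = 512 + 128 + 64 + 32 + 16 + 8 + 4 = 764
  00011000111 = 128 + 64 + 4 + 2 + 1 = 199
  764 - 199 = 565, and 01000110101 = 512 + 32 + 16 + 4 + 1 = 565 ✓



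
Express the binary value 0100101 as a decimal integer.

Sum of powers of 2 for each 1-bit:
2^0 + 2^2 + 2^5
= 1 + 4 + 32
= 37



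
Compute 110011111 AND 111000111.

AND: 1 only when both bits are 1
  110011111
& 111000111
-----------
  110000111
Decimal: 415 & 455 = 391



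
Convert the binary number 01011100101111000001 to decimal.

Sum of powers of 2 for each 1-bit:
2^0 + 2^6 + 2^7 + 2^8 + 2^9 + 2^11 + 2^14 + 2^15 + 2^16 + 2^18
= 1 + 64 + 128 + 256 + 512 + 2048 + 16384 + 32768 + 65536 + 262144
= 379841



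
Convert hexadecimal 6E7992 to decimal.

Expand by place value (powers of 16):
Digit values: E = 14
6E7992 = 6 × 16^5 + 14 × 16^4 + 7 × 16^3 + 9 × 16^2 + 9 × 16^1 + 2 × 16^0
= 6 × 1048576 + 14 × 65536 + 7 × 4096 + 9 × 256 + 9 × 16 + 2 × 1
= 6291456 + 917504 + 28672 + 2304 + 144 + 2
= 7240082



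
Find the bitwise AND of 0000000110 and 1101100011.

AND: 1 only when both bits are 1
  0000000110
& 1101100011
------------
  0000000010
Decimal: 6 & 867 = 2



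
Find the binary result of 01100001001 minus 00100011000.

Method 1 - Direct subtraction (column by column from the right: bit − bit − borrow-in; if negative, add 2 and borrow 1 from the next column):
borrow: 01111100000
        01100001001
-       00100011000
-------------------
        00111110001

Method 2 - Add two's complement:
Two's complement of 00100011000: invert → 11011100111, add 1 → 11011101000
  01100001001
+ 11011101000
-------------
 100111110001  (end carry out of the top bit = 1)
Discarding the end carry: 00111110001
Decimal check:
  01100001001 = 512 + 256 + 8 + 1 = 777
  00100011000 = 256 + 16 + 8 = 280
  777 - 280 = 497, and 00111110001 = 256 + 128 + 64 + 32 + 16 + 1 = 497 ✓



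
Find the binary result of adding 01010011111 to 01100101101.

Add column by column from the right: bit + bit + carry-in; write the sum mod 2, carry 1 when the sum is 2 or 3.
carry:  10001111110
        01010011111
+       01100101101
-------------------
       010111001100
(the carry out of the leftmost column, 0, becomes the leading bit)
Decimal check:
  01010011111 = 512 + 128 + 16 + 8 + 4 + 2 + 1 = 671
  01100101101 = 512 + 256 + 32 + 8 + 4 + 1 = 813
  671 + 813 = 1484, and 010111001100 = 1024 + 256 + 128 + 64 + 8 + 4 = 1484 ✓



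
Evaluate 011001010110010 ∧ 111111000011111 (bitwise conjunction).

AND: 1 only when both bits are 1
  011001010110010
& 111111000011111
-----------------
  011001000010010
Decimal: 12978 & 32287 = 12818



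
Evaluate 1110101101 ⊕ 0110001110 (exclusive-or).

XOR: 1 when bits differ
  1110101101
^ 0110001110
------------
  1000100011
Decimal: 941 ^ 398 = 547



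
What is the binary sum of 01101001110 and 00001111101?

Add column by column from the right: bit + bit + carry-in; write the sum mod 2, carry 1 when the sum is 2 or 3.
carry:  00011111000
        01101001110
+       00001111101
-------------------
       001111001011
(the carry out of the leftmost column, 0, becomes the leading bit)
Decimal check:
  01101001110 = 512 + 256 + 64 + 8 + 4 + 2 = 846
  00001111101 = 64 + 32 + 16 + 8 + 4 + 1 = 125
  846 + 125 = 971, and 001111001011 = 512 + 256 + 128 + 64 + 8 + 2 + 1 = 971 ✓



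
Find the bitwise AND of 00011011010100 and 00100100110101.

AND: 1 only when both bits are 1
  00011011010100
& 00100100110101
----------------
  00000000010100
Decimal: 1748 & 2357 = 20



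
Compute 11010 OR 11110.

OR: 1 when either bit is 1
  11010
| 11110
-------
  11110
Decimal: 26 | 30 = 30



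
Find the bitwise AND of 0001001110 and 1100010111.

AND: 1 only when both bits are 1
  0001001110
& 1100010111
------------
  0000000110
Decimal: 78 & 791 = 6



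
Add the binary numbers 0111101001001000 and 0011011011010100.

Add column by column from the right: bit + bit + carry-in; write the sum mod 2, carry 1 when the sum is 2 or 3.
carry:  1111110110000000
        0111101001001000
+       0011011011010100
------------------------
       01011000100011100
(the carry out of the leftmost column, 0, becomes the leading bit)
Decimal check:
  0111101001001000 = 16384 + 8192 + 4096 + 2048 + 512 + 64 + 8 = 31304
  0011011011010100 = 8192 + 4096 + 1024 + 512 + 128 + 64 + 16 + 4 = 14036
  31304 + 14036 = 45340, and 01011000100011100 = 32768 + 8192 + 4096 + 256 + 16 + 8 + 4 = 45340 ✓



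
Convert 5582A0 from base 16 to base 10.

Expand by place value (powers of 16):
Digit values: A = 10
5582A0 = 5 × 16^5 + 5 × 16^4 + 8 × 16^3 + 2 × 16^2 + 10 × 16^1 + 0 × 16^0
= 5 × 1048576 + 5 × 65536 + 8 × 4096 + 2 × 256 + 10 × 16 + 0 × 1
= 5242880 + 327680 + 32768 + 512 + 160 + 0
= 5604000



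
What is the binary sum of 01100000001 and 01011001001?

Add column by column from the right: bit + bit + carry-in; write the sum mod 2, carry 1 when the sum is 2 or 3.
carry:  10000000010
        01100000001
+       01011001001
-------------------
       010111001010
(the carry out of the leftmost column, 0, becomes the leading bit)
Decimal check:
  01100000001 = 512 + 256 + 1 = 769
  01011001001 = 512 + 128 + 64 + 8 + 1 = 713
  769 + 713 = 1482, and 010111001010 = 1024 + 256 + 128 + 64 + 8 + 2 = 1482 ✓



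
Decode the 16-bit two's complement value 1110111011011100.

Binary: 1110111011011100
Sign bit: 1 (negative)
Invert: 0001000100100011
Add 1:  0001000100100100
Magnitude: 0001000100100100 = 4096 + 256 + 32 + 4 = 4388
Value: -4388



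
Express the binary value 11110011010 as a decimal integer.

Sum of powers of 2 for each 1-bit:
2^1 + 2^3 + 2^4 + 2^7 + 2^8 + 2^9 + 2^10
= 2 + 8 + 16 + 128 + 256 + 512 + 1024
= 1946



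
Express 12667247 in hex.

Using repeated division by 16 (digits 10–15 are A–F):
12667247 ÷ 16 = 791702 remainder 15 (F)
791702 ÷ 16 = 49481 remainder 6
49481 ÷ 16 = 3092 remainder 9
3092 ÷ 16 = 193 remainder 4
193 ÷ 16 = 12 remainder 1
12 ÷ 16 = 0 remainder 12 (C)
Reading remainders bottom to top: C1496F



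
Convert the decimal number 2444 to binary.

Using repeated division by 2:
2444 ÷ 2 = 1222 remainder 0
1222 ÷ 2 = 611 remainder 0
611 ÷ 2 = 305 remainder 1
305 ÷ 2 = 152 remainder 1
152 ÷ 2 = 76 remainder 0
76 ÷ 2 = 38 remainder 0
38 ÷ 2 = 19 remainder 0
19 ÷ 2 = 9 remainder 1
9 ÷ 2 = 4 remainder 1
4 ÷ 2 = 2 remainder 0
2 ÷ 2 = 1 remainder 0
1 ÷ 2 = 0 remainder 1
Reading remainders bottom to top: 100110001100



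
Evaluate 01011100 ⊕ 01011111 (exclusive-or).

XOR: 1 when bits differ
  01011100
^ 01011111
----------
  00000011
Decimal: 92 ^ 95 = 3



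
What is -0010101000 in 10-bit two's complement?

Original: 0010101000
Step 1 - Invert all bits: 1101010111
Step 2 - Add 1: 1101011000
Verification: 0010101000 + 1101011000 = 10000000000; discarding the end carry (carry out of the top bit) leaves the 10-bit value 0000000000, as required for x + (-x)



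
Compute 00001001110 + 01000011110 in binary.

Add column by column from the right: bit + bit + carry-in; write the sum mod 2, carry 1 when the sum is 2 or 3.
carry:  00000111100
        00001001110
+       01000011110
-------------------
       001001101100
(the carry out of the leftmost column, 0, becomes the leading bit)
Decimal check:
  00001001110 = 64 + 8 + 4 + 2 = 78
  01000011110 = 512 + 16 + 8 + 4 + 2 = 542
  78 + 542 = 620, and 001001101100 = 512 + 64 + 32 + 8 + 4 = 620 ✓



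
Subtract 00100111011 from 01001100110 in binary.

Method 1 - Direct subtraction (column by column from the right: bit − bit − borrow-in; if negative, add 2 and borrow 1 from the next column):
borrow: 01001110110
        01001100110
-       00100111011
-------------------
        00100101011

Method 2 - Add two's complement:
Two's complement of 00100111011: invert → 11011000100, add 1 → 11011000101
  01001100110
+ 11011000101
-------------
 100100101011  (end carry out of the top bit = 1)
Discarding the end carry: 00100101011
Decimal check:
  01001100110 = 512 + 64 + 32 + 4 + 2 = 614
  00100111011 = 256 + 32 + 16 + 8 + 2 + 1 = 315
  614 - 315 = 299, and 00100101011 = 256 + 32 + 8 + 2 + 1 = 299 ✓



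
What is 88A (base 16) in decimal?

Expand by place value (powers of 16):
Digit values: A = 10
88A = 8 × 16^2 + 8 × 16^1 + 10 × 16^0
= 8 × 256 + 8 × 16 + 10 × 1
= 2048 + 128 + 10
= 2186



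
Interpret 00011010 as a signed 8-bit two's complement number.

Binary: 00011010
Sign bit: 0 (non-negative)
Read directly as an unsigned value:
00011010 = 16 + 8 + 2 = 26
Value: 26



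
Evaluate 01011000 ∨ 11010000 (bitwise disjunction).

OR: 1 when either bit is 1
  01011000
| 11010000
----------
  11011000
Decimal: 88 | 208 = 216



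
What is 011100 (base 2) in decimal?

Sum of powers of 2 for each 1-bit:
2^2 + 2^3 + 2^4
= 4 + 8 + 16
= 28



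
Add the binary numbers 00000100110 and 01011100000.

Add column by column from the right: bit + bit + carry-in; write the sum mod 2, carry 1 when the sum is 2 or 3.
carry:  00111000000
        00000100110
+       01011100000
-------------------
       001100000110
(the carry out of the leftmost column, 0, becomes the leading bit)
Decimal check:
  00000100110 = 32 + 4 + 2 = 38
  01011100000 = 512 + 128 + 64 + 32 = 736
  38 + 736 = 774, and 001100000110 = 512 + 256 + 4 + 2 = 774 ✓



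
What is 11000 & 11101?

AND: 1 only when both bits are 1
  11000
& 11101
-------
  11000
Decimal: 24 & 29 = 24



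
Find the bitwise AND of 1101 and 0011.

AND: 1 only when both bits are 1
  1101
& 0011
------
  0001
Decimal: 13 & 3 = 1



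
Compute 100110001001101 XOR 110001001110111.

XOR: 1 when bits differ
  100110001001101
^ 110001001110111
-----------------
  010111000111010
Decimal: 19533 ^ 25207 = 11834



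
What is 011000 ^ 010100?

XOR: 1 when bits differ
  011000
^ 010100
--------
  001100
Decimal: 24 ^ 20 = 12



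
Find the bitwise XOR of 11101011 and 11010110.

XOR: 1 when bits differ
  11101011
^ 11010110
----------
  00111101
Decimal: 235 ^ 214 = 61



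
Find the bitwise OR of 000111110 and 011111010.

OR: 1 when either bit is 1
  000111110
| 011111010
-----------
  011111110
Decimal: 62 | 250 = 254



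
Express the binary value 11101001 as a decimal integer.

Sum of powers of 2 for each 1-bit:
2^0 + 2^3 + 2^5 + 2^6 + 2^7
= 1 + 8 + 32 + 64 + 128
= 233



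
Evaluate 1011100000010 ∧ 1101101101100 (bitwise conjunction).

AND: 1 only when both bits are 1
  1011100000010
& 1101101101100
---------------
  1001100000000
Decimal: 5890 & 7020 = 4864



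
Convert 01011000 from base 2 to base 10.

Sum of powers of 2 for each 1-bit:
2^3 + 2^4 + 2^6
= 8 + 16 + 64
= 88



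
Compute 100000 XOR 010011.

XOR: 1 when bits differ
  100000
^ 010011
--------
  110011
Decimal: 32 ^ 19 = 51



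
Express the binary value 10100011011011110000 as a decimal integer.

Sum of powers of 2 for each 1-bit:
2^4 + 2^5 + 2^6 + 2^7 + 2^9 + 2^10 + 2^12 + 2^13 + 2^17 + 2^19
= 16 + 32 + 64 + 128 + 512 + 1024 + 4096 + 8192 + 131072 + 524288
= 669424



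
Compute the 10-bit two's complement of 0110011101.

Original: 0110011101
Step 1 - Invert all bits: 1001100010
Step 2 - Add 1: 1001100011
Verification: 0110011101 + 1001100011 = 10000000000; discarding the end carry (carry out of the top bit) leaves the 10-bit value 0000000000, as required for x + (-x)



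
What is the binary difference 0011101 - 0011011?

Method 1 - Direct subtraction (column by column from the right: bit − bit − borrow-in; if negative, add 2 and borrow 1 from the next column):
borrow: 0000100
        0011101
-       0011011
---------------
        0000010

Method 2 - Add two's complement:
Two's complement of 0011011: invert → 1100100, add 1 → 1100101
  0011101
+ 1100101
---------
 10000010  (end carry out of the top bit = 1)
Discarding the end carry: 0000010
Decimal check:
  0011101 = 16 + 8 + 4 + 1 = 29
  0011011 = 16 + 8 + 2 + 1 = 27
  29 - 27 = 2, and 0000010 = 2 ✓



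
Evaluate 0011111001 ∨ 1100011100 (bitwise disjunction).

OR: 1 when either bit is 1
  0011111001
| 1100011100
------------
  1111111101
Decimal: 249 | 796 = 1021



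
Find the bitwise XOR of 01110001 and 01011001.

XOR: 1 when bits differ
  01110001
^ 01011001
----------
  00101000
Decimal: 113 ^ 89 = 40



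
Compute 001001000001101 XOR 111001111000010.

XOR: 1 when bits differ
  001001000001101
^ 111001111000010
-----------------
  110000111001111
Decimal: 4621 ^ 29634 = 25039



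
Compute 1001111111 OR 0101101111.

OR: 1 when either bit is 1
  1001111111
| 0101101111
------------
  1101111111
Decimal: 639 | 367 = 895



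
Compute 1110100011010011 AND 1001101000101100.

AND: 1 only when both bits are 1
  1110100011010011
& 1001101000101100
------------------
  1000100000000000
Decimal: 59603 & 39468 = 34816



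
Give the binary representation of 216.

Using repeated division by 2:
216 ÷ 2 = 108 remainder 0
108 ÷ 2 = 54 remainder 0
54 ÷ 2 = 27 remainder 0
27 ÷ 2 = 13 remainder 1
13 ÷ 2 = 6 remainder 1
6 ÷ 2 = 3 remainder 0
3 ÷ 2 = 1 remainder 1
1 ÷ 2 = 0 remainder 1
Reading remainders bottom to top: 11011000



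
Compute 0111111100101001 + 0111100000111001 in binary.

Add column by column from the right: bit + bit + carry-in; write the sum mod 2, carry 1 when the sum is 2 or 3.
carry:  1111000001110010
        0111111100101001
+       0111100000111001
------------------------
       01111011101100010
(the carry out of the leftmost column, 0, becomes the leading bit)
Decimal check:
  0111111100101001 = 16384 + 8192 + 4096 + 2048 + 1024 + 512 + 256 + 32 + 8 + 1 = 32553
  0111100000111001 = 16384 + 8192 + 4096 + 2048 + 32 + 16 + 8 + 1 = 30777
  32553 + 30777 = 63330, and 01111011101100010 = 32768 + 16384 + 8192 + 4096 + 1024 + 512 + 256 + 64 + 32 + 2 = 63330 ✓



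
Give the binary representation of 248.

Using repeated division by 2:
248 ÷ 2 = 124 remainder 0
124 ÷ 2 = 62 remainder 0
62 ÷ 2 = 31 remainder 0
31 ÷ 2 = 15 remainder 1
15 ÷ 2 = 7 remainder 1
7 ÷ 2 = 3 remainder 1
3 ÷ 2 = 1 remainder 1
1 ÷ 2 = 0 remainder 1
Reading remainders bottom to top: 11111000



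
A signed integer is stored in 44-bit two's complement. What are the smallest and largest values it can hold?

For 44-bit two's complement:
Minimum: -2^43 = -8796093022208
Maximum: 2^43 - 1 = 8796093022207



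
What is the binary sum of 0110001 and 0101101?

Add column by column from the right: bit + bit + carry-in; write the sum mod 2, carry 1 when the sum is 2 or 3.
carry:  1000010
        0110001
+       0101101
---------------
       01011110
(the carry out of the leftmost column, 0, becomes the leading bit)
Decimal check:
  0110001 = 32 + 16 + 1 = 49
  0101101 = 32 + 8 + 4 + 1 = 45
  49 + 45 = 94, and 01011110 = 64 + 16 + 8 + 4 + 2 = 94 ✓



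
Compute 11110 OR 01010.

OR: 1 when either bit is 1
  11110
| 01010
-------
  11110
Decimal: 30 | 10 = 30



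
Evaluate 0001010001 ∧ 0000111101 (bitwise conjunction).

AND: 1 only when both bits are 1
  0001010001
& 0000111101
------------
  0000010001
Decimal: 81 & 61 = 17



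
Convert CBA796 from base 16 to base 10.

Expand by place value (powers of 16):
Digit values: C = 12, B = 11, A = 10
CBA796 = 12 × 16^5 + 11 × 16^4 + 10 × 16^3 + 7 × 16^2 + 9 × 16^1 + 6 × 16^0
= 12 × 1048576 + 11 × 65536 + 10 × 4096 + 7 × 256 + 9 × 16 + 6 × 1
= 12582912 + 720896 + 40960 + 1792 + 144 + 6
= 13346710



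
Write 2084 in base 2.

Using repeated division by 2:
2084 ÷ 2 = 1042 remainder 0
1042 ÷ 2 = 521 remainder 0
521 ÷ 2 = 260 remainder 1
260 ÷ 2 = 130 remainder 0
130 ÷ 2 = 65 remainder 0
65 ÷ 2 = 32 remainder 1
32 ÷ 2 = 16 remainder 0
16 ÷ 2 = 8 remainder 0
8 ÷ 2 = 4 remainder 0
4 ÷ 2 = 2 remainder 0
2 ÷ 2 = 1 remainder 0
1 ÷ 2 = 0 remainder 1
Reading remainders bottom to top: 100000100100



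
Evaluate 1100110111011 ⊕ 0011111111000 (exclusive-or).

XOR: 1 when bits differ
  1100110111011
^ 0011111111000
---------------
  1111001000011
Decimal: 6587 ^ 2040 = 7747



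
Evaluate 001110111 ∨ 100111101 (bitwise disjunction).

OR: 1 when either bit is 1
  001110111
| 100111101
-----------
  101111111
Decimal: 119 | 317 = 383



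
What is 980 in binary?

Using repeated division by 2:
980 ÷ 2 = 490 remainder 0
490 ÷ 2 = 245 remainder 0
245 ÷ 2 = 122 remainder 1
122 ÷ 2 = 61 remainder 0
61 ÷ 2 = 30 remainder 1
30 ÷ 2 = 15 remainder 0
15 ÷ 2 = 7 remainder 1
7 ÷ 2 = 3 remainder 1
3 ÷ 2 = 1 remainder 1
1 ÷ 2 = 0 remainder 1
Reading remainders bottom to top: 1111010100



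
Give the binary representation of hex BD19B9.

Convert each hex digit to 4 bits:
  B = 1011
  D = 1101
  1 = 0001
  9 = 1001
  B = 1011
  9 = 1001
Concatenate: 101111010001100110111001



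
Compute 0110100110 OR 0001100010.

OR: 1 when either bit is 1
  0110100110
| 0001100010
------------
  0111100110
Decimal: 422 | 98 = 486



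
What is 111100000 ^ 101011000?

XOR: 1 when bits differ
  111100000
^ 101011000
-----------
  010111000
Decimal: 480 ^ 344 = 184



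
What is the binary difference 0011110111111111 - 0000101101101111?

Method 1 - Direct subtraction (column by column from the right: bit − bit − borrow-in; if negative, add 2 and borrow 1 from the next column):
borrow: 0000010000000000
        0011110111111111
-       0000101101101111
------------------------
        0011001010010000

Method 2 - Add two's complement:
Two's complement of 0000101101101111: invert → 1111010010010000, add 1 → 1111010010010001
  0011110111111111
+ 1111010010010001
------------------
 10011001010010000  (end carry out of the top bit = 1)
Discarding the end carry: 0011001010010000
Decimal check:
  0011110111111111 = 8192 + 4096 + 2048 + 1024 + 256 + 128 + 64 + 32 + 16 + 8 + 4 + 2 + 1 = 15871
  0000101101101111 = 2048 + 512 + 256 + 64 + 32 + 8 + 4 + 2 + 1 = 2927
  15871 - 2927 = 12944, and 0011001010010000 = 8192 + 4096 + 512 + 128 + 16 = 12944 ✓



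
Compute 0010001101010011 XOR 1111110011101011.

XOR: 1 when bits differ
  0010001101010011
^ 1111110011101011
------------------
  1101111110111000
Decimal: 9043 ^ 64747 = 57272



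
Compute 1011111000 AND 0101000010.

AND: 1 only when both bits are 1
  1011111000
& 0101000010
------------
  0001000000
Decimal: 760 & 322 = 64



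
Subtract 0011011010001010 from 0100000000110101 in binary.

Method 1 - Direct subtraction (column by column from the right: bit − bit − borrow-in; if negative, add 2 and borrow 1 from the next column):
borrow: 0111111100010100
        0100000000110101
-       0011011010001010
------------------------
        0000100110101011

Method 2 - Add two's complement:
Two's complement of 0011011010001010: invert → 1100100101110101, add 1 → 1100100101110110
  0100000000110101
+ 1100100101110110
------------------
 10000100110101011  (end carry out of the top bit = 1)
Discarding the end carry: 0000100110101011
Decimal check:
  0100000000110101 = 16384 + 32 + 16 + 4 + 1 = 16437
  0011011010001010 = 8192 + 4096 + 1024 + 512 + 128 + 8 + 2 = 13962
  16437 - 13962 = 2475, and 0000100110101011 = 2048 + 256 + 128 + 32 + 8 + 2 + 1 = 2475 ✓



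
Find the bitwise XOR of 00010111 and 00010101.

XOR: 1 when bits differ
  00010111
^ 00010101
----------
  00000010
Decimal: 23 ^ 21 = 2



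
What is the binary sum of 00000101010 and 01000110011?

Add column by column from the right: bit + bit + carry-in; write the sum mod 2, carry 1 when the sum is 2 or 3.
carry:  00001000100
        00000101010
+       01000110011
-------------------
       001001011101
(the carry out of the leftmost column, 0, becomes the leading bit)
Decimal check:
  00000101010 = 32 + 8 + 2 = 42
  01000110011 = 512 + 32 + 16 + 2 + 1 = 563
  42 + 563 = 605, and 001001011101 = 512 + 64 + 16 + 8 + 4 + 1 = 605 ✓



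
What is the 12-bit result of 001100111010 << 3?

Original: 001100111010 (decimal 826)
Shift left by 3 positions
Append 3 zeros on the right and drop the 3 high bits that overflow the 12-bit width
Result: 100111010000 (decimal 2512)
Equivalent: 826 << 3 = 826 × 2^3 = 6608, truncated to 12 bits = 2512



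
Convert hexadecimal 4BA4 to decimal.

Expand by place value (powers of 16):
Digit values: B = 11, A = 10
4BA4 = 4 × 16^3 + 11 × 16^2 + 10 × 16^1 + 4 × 16^0
= 4 × 4096 + 11 × 256 + 10 × 16 + 4 × 1
= 16384 + 2816 + 160 + 4
= 19364



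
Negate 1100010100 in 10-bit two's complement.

Original (sign bit 1, negative): 1100010100
Step 1 - Invert all bits: 0011101011
Step 2 - Add 1: 0011101100
Verification: 1100010100 + 0011101100 = 10000000000; discarding the end carry (carry out of the top bit) leaves the 10-bit value 0000000000, as required for x + (-x)



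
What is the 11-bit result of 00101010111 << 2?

Original: 00101010111 (decimal 343)
Shift left by 2 positions
Append 2 zeros on the right
Result: 10101011100 (decimal 1372)
Equivalent: 343 << 2 = 343 × 2^2 = 1372



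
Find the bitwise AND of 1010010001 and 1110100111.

AND: 1 only when both bits are 1
  1010010001
& 1110100111
------------
  1010000001
Decimal: 657 & 935 = 641



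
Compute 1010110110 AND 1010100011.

AND: 1 only when both bits are 1
  1010110110
& 1010100011
------------
  1010100010
Decimal: 694 & 675 = 674



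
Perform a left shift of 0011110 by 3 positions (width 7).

Original: 0011110 (decimal 30)
Shift left by 3 positions
Append 3 zeros on the right and drop the 3 high bits that overflow the 7-bit width
Result: 1110000 (decimal 112)
Equivalent: 30 << 3 = 30 × 2^3 = 240, truncated to 7 bits = 112



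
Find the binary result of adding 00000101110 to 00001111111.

Add column by column from the right: bit + bit + carry-in; write the sum mod 2, carry 1 when the sum is 2 or 3.
carry:  00011111100
        00000101110
+       00001111111
-------------------
       000010101101
(the carry out of the leftmost column, 0, becomes the leading bit)
Decimal check:
  00000101110 = 32 + 8 + 4 + 2 = 46
  00001111111 = 64 + 32 + 16 + 8 + 4 + 2 + 1 = 127
  46 + 127 = 173, and 000010101101 = 128 + 32 + 8 + 4 + 1 = 173 ✓



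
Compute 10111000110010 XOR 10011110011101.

XOR: 1 when bits differ
  10111000110010
^ 10011110011101
----------------
  00100110101111
Decimal: 11826 ^ 10141 = 2479



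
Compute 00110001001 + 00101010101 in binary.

Add column by column from the right: bit + bit + carry-in; write the sum mod 2, carry 1 when the sum is 2 or 3.
carry:  01000000010
        00110001001
+       00101010101
-------------------
       001011011110
(the carry out of the leftmost column, 0, becomes the leading bit)
Decimal check:
  00110001001 = 256 + 128 + 8 + 1 = 393
  00101010101 = 256 + 64 + 16 + 4 + 1 = 341
  393 + 341 = 734, and 001011011110 = 512 + 128 + 64 + 16 + 8 + 4 + 2 = 734 ✓



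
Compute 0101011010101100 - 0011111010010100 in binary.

Method 1 - Direct subtraction (column by column from the right: bit − bit − borrow-in; if negative, add 2 and borrow 1 from the next column):
borrow: 0111000000100000
        0101011010101100
-       0011111010010100
------------------------
        0001100000011000

Method 2 - Add two's complement:
Two's complement of 0011111010010100: invert → 1100000101101011, add 1 → 1100000101101100
  0101011010101100
+ 1100000101101100
------------------
 10001100000011000  (end carry out of the top bit = 1)
Discarding the end carry: 0001100000011000
Decimal check:
  0101011010101100 = 16384 + 4096 + 1024 + 512 + 128 + 32 + 8 + 4 = 22188
  0011111010010100 = 8192 + 4096 + 2048 + 1024 + 512 + 128 + 16 + 4 = 16020
  22188 - 16020 = 6168, and 0001100000011000 = 4096 + 2048 + 16 + 8 = 6168 ✓



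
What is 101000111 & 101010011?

AND: 1 only when both bits are 1
  101000111
& 101010011
-----------
  101000011
Decimal: 327 & 339 = 323



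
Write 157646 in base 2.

Using repeated division by 2:
157646 ÷ 2 = 78823 remainder 0
78823 ÷ 2 = 39411 remainder 1
39411 ÷ 2 = 19705 remainder 1
19705 ÷ 2 = 9852 remainder 1
9852 ÷ 2 = 4926 remainder 0
4926 ÷ 2 = 2463 remainder 0
2463 ÷ 2 = 1231 remainder 1
1231 ÷ 2 = 615 remainder 1
615 ÷ 2 = 307 remainder 1
307 ÷ 2 = 153 remainder 1
153 ÷ 2 = 76 remainder 1
76 ÷ 2 = 38 remainder 0
38 ÷ 2 = 19 remainder 0
19 ÷ 2 = 9 remainder 1
9 ÷ 2 = 4 remainder 1
4 ÷ 2 = 2 remainder 0
2 ÷ 2 = 1 remainder 0
1 ÷ 2 = 0 remainder 1
Reading remainders bottom to top: 100110011111001110



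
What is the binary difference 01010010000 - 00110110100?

Method 1 - Direct subtraction (column by column from the right: bit − bit − borrow-in; if negative, add 2 and borrow 1 from the next column):
borrow: 01111111000
        01010010000
-       00110110100
-------------------
        00011011100

Method 2 - Add two's complement:
Two's complement of 00110110100: invert → 11001001011, add 1 → 11001001100
  01010010000
+ 11001001100
-------------
 100011011100  (end carry out of the top bit = 1)
Discarding the end carry: 00011011100
Decimal check:
  01010010000 = 512 + 128 + 16 = 656
  00110110100 = 256 + 128 + 32 + 16 + 4 = 436
  656 - 436 = 220, and 00011011100 = 128 + 64 + 16 + 8 + 4 = 220 ✓



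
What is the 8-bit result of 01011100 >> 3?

Original: 01011100 (decimal 92)
Shift right by 3 positions
Drop the 3 low bits; fill with zeros on the left
Result: 00001011 (decimal 11)
Equivalent: 92 >> 3 = 92 ÷ 2^3 = 11



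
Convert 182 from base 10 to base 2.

Using repeated division by 2:
182 ÷ 2 = 91 remainder 0
91 ÷ 2 = 45 remainder 1
45 ÷ 2 = 22 remainder 1
22 ÷ 2 = 11 remainder 0
11 ÷ 2 = 5 remainder 1
5 ÷ 2 = 2 remainder 1
2 ÷ 2 = 1 remainder 0
1 ÷ 2 = 0 remainder 1
Reading remainders bottom to top: 10110110



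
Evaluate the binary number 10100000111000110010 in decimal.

Sum of powers of 2 for each 1-bit:
2^1 + 2^4 + 2^5 + 2^9 + 2^10 + 2^11 + 2^17 + 2^19
= 2 + 16 + 32 + 512 + 1024 + 2048 + 131072 + 524288
= 658994



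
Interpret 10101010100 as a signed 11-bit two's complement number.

Binary: 10101010100
Sign bit: 1 (negative)
Invert: 01010101011
Add 1:  01010101100
Magnitude: 01010101100 = 512 + 128 + 32 + 8 + 4 = 684
Value: -684



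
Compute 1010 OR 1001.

OR: 1 when either bit is 1
  1010
| 1001
------
  1011
Decimal: 10 | 9 = 11



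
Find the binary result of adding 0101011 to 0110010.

Add column by column from the right: bit + bit + carry-in; write the sum mod 2, carry 1 when the sum is 2 or 3.
carry:  1000100
        0101011
+       0110010
---------------
       01011101
(the carry out of the leftmost column, 0, becomes the leading bit)
Decimal check:
  0101011 = 32 + 8 + 2 + 1 = 43
  0110010 = 32 + 16 + 2 = 50
  43 + 50 = 93, and 01011101 = 64 + 16 + 8 + 4 + 1 = 93 ✓



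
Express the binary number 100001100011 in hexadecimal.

Group into 4-bit nibbles from right:
  1000 = 8
  0110 = 6
  0011 = 3
Result: 863



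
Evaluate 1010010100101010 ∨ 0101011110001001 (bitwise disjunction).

OR: 1 when either bit is 1
  1010010100101010
| 0101011110001001
------------------
  1111011110101011
Decimal: 42282 | 22409 = 63403



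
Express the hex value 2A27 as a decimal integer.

Expand by place value (powers of 16):
Digit values: A = 10
2A27 = 2 × 16^3 + 10 × 16^2 + 2 × 16^1 + 7 × 16^0
= 2 × 4096 + 10 × 256 + 2 × 16 + 7 × 1
= 8192 + 2560 + 32 + 7
= 10791



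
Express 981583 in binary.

Using repeated division by 2:
981583 ÷ 2 = 490791 remainder 1
490791 ÷ 2 = 245395 remainder 1
245395 ÷ 2 = 122697 remainder 1
122697 ÷ 2 = 61348 remainder 1
61348 ÷ 2 = 30674 remainder 0
30674 ÷ 2 = 15337 remainder 0
15337 ÷ 2 = 7668 remainder 1
7668 ÷ 2 = 3834 remainder 0
3834 ÷ 2 = 1917 remainder 0
1917 ÷ 2 = 958 remainder 1
958 ÷ 2 = 479 remainder 0
479 ÷ 2 = 239 remainder 1
239 ÷ 2 = 119 remainder 1
119 ÷ 2 = 59 remainder 1
59 ÷ 2 = 29 remainder 1
29 ÷ 2 = 14 remainder 1
14 ÷ 2 = 7 remainder 0
7 ÷ 2 = 3 remainder 1
3 ÷ 2 = 1 remainder 1
1 ÷ 2 = 0 remainder 1
Reading remainders bottom to top: 11101111101001001111



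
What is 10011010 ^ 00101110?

XOR: 1 when bits differ
  10011010
^ 00101110
----------
  10110100
Decimal: 154 ^ 46 = 180



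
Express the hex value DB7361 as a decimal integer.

Expand by place value (powers of 16):
Digit values: D = 13, B = 11
DB7361 = 13 × 16^5 + 11 × 16^4 + 7 × 16^3 + 3 × 16^2 + 6 × 16^1 + 1 × 16^0
= 13 × 1048576 + 11 × 65536 + 7 × 4096 + 3 × 256 + 6 × 16 + 1 × 1
= 13631488 + 720896 + 28672 + 768 + 96 + 1
= 14381921



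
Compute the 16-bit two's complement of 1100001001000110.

Original (sign bit 1, negative): 1100001001000110
Step 1 - Invert all bits: 0011110110111001
Step 2 - Add 1: 0011110110111010
Verification: 1100001001000110 + 0011110110111010 = 10000000000000000; discarding the end carry (carry out of the top bit) leaves the 16-bit value 0000000000000000, as required for x + (-x)



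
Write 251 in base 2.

Using repeated division by 2:
251 ÷ 2 = 125 remainder 1
125 ÷ 2 = 62 remainder 1
62 ÷ 2 = 31 remainder 0
31 ÷ 2 = 15 remainder 1
15 ÷ 2 = 7 remainder 1
7 ÷ 2 = 3 remainder 1
3 ÷ 2 = 1 remainder 1
1 ÷ 2 = 0 remainder 1
Reading remainders bottom to top: 11111011



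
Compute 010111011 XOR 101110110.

XOR: 1 when bits differ
  010111011
^ 101110110
-----------
  111001101
Decimal: 187 ^ 374 = 461



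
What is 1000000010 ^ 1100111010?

XOR: 1 when bits differ
  1000000010
^ 1100111010
------------
  0100111000
Decimal: 514 ^ 826 = 312



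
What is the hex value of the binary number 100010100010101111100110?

Group into 4-bit nibbles from right:
  1000 = 8
  1010 = A
  0010 = 2
  1011 = B
  1110 = E
  0110 = 6
Result: 8A2BE6



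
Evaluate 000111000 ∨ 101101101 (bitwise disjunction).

OR: 1 when either bit is 1
  000111000
| 101101101
-----------
  101111101
Decimal: 56 | 365 = 381



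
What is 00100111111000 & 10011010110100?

AND: 1 only when both bits are 1
  00100111111000
& 10011010110100
----------------
  00000010110000
Decimal: 2552 & 9908 = 176



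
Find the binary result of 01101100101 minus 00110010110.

Method 1 - Direct subtraction (column by column from the right: bit − bit − borrow-in; if negative, add 2 and borrow 1 from the next column):
borrow: 01100111100
        01101100101
-       00110010110
-------------------
        00111001111

Method 2 - Add two's complement:
Two's complement of 00110010110: invert → 11001101001, add 1 → 11001101010
  01101100101
+ 11001101010
-------------
 100111001111  (end carry out of the top bit = 1)
Discarding the end carry: 00111001111
Decimal check:
  01101100101 = 512 + 256 + 64 + 32 + 4 + 1 = 869
  00110010110 = 256 + 128 + 16 + 4 + 2 = 406
  869 - 406 = 463, and 00111001111 = 256 + 128 + 64 + 8 + 4 + 2 + 1 = 463 ✓



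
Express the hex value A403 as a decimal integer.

Expand by place value (powers of 16):
Digit values: A = 10
A403 = 10 × 16^3 + 4 × 16^2 + 0 × 16^1 + 3 × 16^0
= 10 × 4096 + 4 × 256 + 0 × 16 + 3 × 1
= 40960 + 1024 + 0 + 3
= 41987



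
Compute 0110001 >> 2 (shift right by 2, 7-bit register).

Original: 0110001 (decimal 49)
Shift right by 2 positions
Drop the 2 low bits; fill with zeros on the left
Result: 0001100 (decimal 12)
Equivalent: 49 >> 2 = 49 ÷ 2^2 = 12



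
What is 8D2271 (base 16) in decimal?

Expand by place value (powers of 16):
Digit values: D = 13
8D2271 = 8 × 16^5 + 13 × 16^4 + 2 × 16^3 + 2 × 16^2 + 7 × 16^1 + 1 × 16^0
= 8 × 1048576 + 13 × 65536 + 2 × 4096 + 2 × 256 + 7 × 16 + 1 × 1
= 8388608 + 851968 + 8192 + 512 + 112 + 1
= 9249393



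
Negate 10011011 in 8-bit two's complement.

Original (sign bit 1, negative): 10011011
Step 1 - Invert all bits: 01100100
Step 2 - Add 1: 01100101
Verification: 10011011 + 01100101 = 100000000; discarding the end carry (carry out of the top bit) leaves the 8-bit value 00000000, as required for x + (-x)



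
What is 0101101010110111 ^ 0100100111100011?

XOR: 1 when bits differ
  0101101010110111
^ 0100100111100011
------------------
  0001001101010100
Decimal: 23223 ^ 18915 = 4948



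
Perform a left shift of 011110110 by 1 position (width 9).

Original: 011110110 (decimal 246)
Shift left by 1 position
Append 1 zero on the right
Result: 111101100 (decimal 492)
Equivalent: 246 << 1 = 246 × 2^1 = 492



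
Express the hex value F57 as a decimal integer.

Expand by place value (powers of 16):
Digit values: F = 15
F57 = 15 × 16^2 + 5 × 16^1 + 7 × 16^0
= 15 × 256 + 5 × 16 + 7 × 1
= 3840 + 80 + 7
= 3927



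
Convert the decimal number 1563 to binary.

Using repeated division by 2:
1563 ÷ 2 = 781 remainder 1
781 ÷ 2 = 390 remainder 1
390 ÷ 2 = 195 remainder 0
195 ÷ 2 = 97 remainder 1
97 ÷ 2 = 48 remainder 1
48 ÷ 2 = 24 remainder 0
24 ÷ 2 = 12 remainder 0
12 ÷ 2 = 6 remainder 0
6 ÷ 2 = 3 remainder 0
3 ÷ 2 = 1 remainder 1
1 ÷ 2 = 0 remainder 1
Reading remainders bottom to top: 11000011011



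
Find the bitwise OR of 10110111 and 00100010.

OR: 1 when either bit is 1
  10110111
| 00100010
----------
  10110111
Decimal: 183 | 34 = 183



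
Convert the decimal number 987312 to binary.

Using repeated division by 2:
987312 ÷ 2 = 493656 remainder 0
493656 ÷ 2 = 246828 remainder 0
246828 ÷ 2 = 123414 remainder 0
123414 ÷ 2 = 61707 remainder 0
61707 ÷ 2 = 30853 remainder 1
30853 ÷ 2 = 15426 remainder 1
15426 ÷ 2 = 7713 remainder 0
7713 ÷ 2 = 3856 remainder 1
3856 ÷ 2 = 1928 remainder 0
1928 ÷ 2 = 964 remainder 0
964 ÷ 2 = 482 remainder 0
482 ÷ 2 = 241 remainder 0
241 ÷ 2 = 120 remainder 1
120 ÷ 2 = 60 remainder 0
60 ÷ 2 = 30 remainder 0
30 ÷ 2 = 15 remainder 0
15 ÷ 2 = 7 remainder 1
7 ÷ 2 = 3 remainder 1
3 ÷ 2 = 1 remainder 1
1 ÷ 2 = 0 remainder 1
Reading remainders bottom to top: 11110001000010110000



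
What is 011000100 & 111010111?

AND: 1 only when both bits are 1
  011000100
& 111010111
-----------
  011000100
Decimal: 196 & 471 = 196



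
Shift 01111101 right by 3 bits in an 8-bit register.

Original: 01111101 (decimal 125)
Shift right by 3 positions
Drop the 3 low bits; fill with zeros on the left
Result: 00001111 (decimal 15)
Equivalent: 125 >> 3 = 125 ÷ 2^3 = 15



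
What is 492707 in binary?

Using repeated division by 2:
492707 ÷ 2 = 246353 remainder 1
246353 ÷ 2 = 123176 remainder 1
123176 ÷ 2 = 61588 remainder 0
61588 ÷ 2 = 30794 remainder 0
30794 ÷ 2 = 15397 remainder 0
15397 ÷ 2 = 7698 remainder 1
7698 ÷ 2 = 3849 remainder 0
3849 ÷ 2 = 1924 remainder 1
1924 ÷ 2 = 962 remainder 0
962 ÷ 2 = 481 remainder 0
481 ÷ 2 = 240 remainder 1
240 ÷ 2 = 120 remainder 0
120 ÷ 2 = 60 remainder 0
60 ÷ 2 = 30 remainder 0
30 ÷ 2 = 15 remainder 0
15 ÷ 2 = 7 remainder 1
7 ÷ 2 = 3 remainder 1
3 ÷ 2 = 1 remainder 1
1 ÷ 2 = 0 remainder 1
Reading remainders bottom to top: 1111000010010100011

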